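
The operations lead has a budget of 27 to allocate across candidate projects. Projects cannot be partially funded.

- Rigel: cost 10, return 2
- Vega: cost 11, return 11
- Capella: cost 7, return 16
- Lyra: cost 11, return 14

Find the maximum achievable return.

30

Allowing fractional choices, the relaxed optimum would be about 39.0, but projects are indivisible.
Capella + Lyra: cost 7 + 11 = 18 ≤ 27, return 16 + 14 = 30.
Vega + Capella: cost 11 + 7 = 18 ≤ 27, return 11 + 16 = 27.
Best is Capella and Lyra with total return 30.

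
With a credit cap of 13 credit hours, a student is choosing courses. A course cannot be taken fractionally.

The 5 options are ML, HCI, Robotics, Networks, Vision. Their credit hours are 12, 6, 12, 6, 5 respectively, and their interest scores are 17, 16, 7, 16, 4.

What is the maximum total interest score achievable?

Networks + Vision: credit hours 6 + 5 = 11 ≤ 13, interest score 16 + 4 = 20.
HCI + Vision: credit hours 6 + 5 = 11 ≤ 13, interest score 16 + 4 = 20.
HCI + Networks: credit hours 6 + 6 = 12 ≤ 13, interest score 16 + 16 = 32.
Best is HCI and Networks with total interest score 32.

32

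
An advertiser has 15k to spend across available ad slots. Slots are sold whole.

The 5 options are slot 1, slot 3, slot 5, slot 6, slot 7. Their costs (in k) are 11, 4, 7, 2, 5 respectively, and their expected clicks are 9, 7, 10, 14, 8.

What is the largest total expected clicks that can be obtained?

Take slot 5, slot 6, and slot 7: cost 7 + 2 + 5 = 14 ≤ 15, expected clicks 10 + 14 + 8 = 32.
No other feasible combination does better.

32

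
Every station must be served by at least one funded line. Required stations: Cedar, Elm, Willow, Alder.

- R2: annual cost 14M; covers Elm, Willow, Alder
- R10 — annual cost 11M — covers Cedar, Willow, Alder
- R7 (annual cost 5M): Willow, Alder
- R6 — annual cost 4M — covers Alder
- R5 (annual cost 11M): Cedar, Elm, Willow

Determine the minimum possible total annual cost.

15

This is an integer covering problem.
The greedy cost-per-new-station heuristic would pick R7 and R5 for 16, but a cheaper cover exists.
Choose R6 and R5: together they cover Cedar, Elm, Willow, Alder — every station.
Total annual cost: 4 + 11 = 15.
No cover costs less than 15.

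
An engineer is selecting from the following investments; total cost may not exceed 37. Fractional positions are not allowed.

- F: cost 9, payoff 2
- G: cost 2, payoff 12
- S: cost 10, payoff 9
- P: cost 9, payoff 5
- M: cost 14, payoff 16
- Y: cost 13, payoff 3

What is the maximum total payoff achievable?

This is an integer program with binary decision variables.
Allowing fractional choices, the relaxed optimum would be about 42.5, but investments are indivisible.
F + G + S + M: cost 9 + 2 + 10 + 14 = 35 ≤ 37, payoff 2 + 12 + 9 + 16 = 39.
G + S + M: cost 2 + 10 + 14 = 26 ≤ 37, payoff 12 + 9 + 16 = 37.
G + S + P + M: cost 2 + 10 + 9 + 14 = 35 ≤ 37, payoff 12 + 9 + 5 + 16 = 42.
Best is G, S, P, and M with total payoff 42.

42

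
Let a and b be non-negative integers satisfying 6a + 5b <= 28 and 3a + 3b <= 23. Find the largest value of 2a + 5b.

Relaxing integrality, the LP optimum is 28.00 at (a,b) = (0, 5.6), which is not an integer point.
(a,b)=(0,5): 6·0+5·5=25≤28, 3·0+3·5=15≤23, objective 25.
(a,b)=(1,4): 6·1+5·4=26≤28, 3·1+3·4=15≤23, objective 22.
(a,b)=(0,4): 6·0+5·4=20≤28, 3·0+3·4=12≤23, objective 20.
Maximum is 25 at (a,b)=(0,5).

25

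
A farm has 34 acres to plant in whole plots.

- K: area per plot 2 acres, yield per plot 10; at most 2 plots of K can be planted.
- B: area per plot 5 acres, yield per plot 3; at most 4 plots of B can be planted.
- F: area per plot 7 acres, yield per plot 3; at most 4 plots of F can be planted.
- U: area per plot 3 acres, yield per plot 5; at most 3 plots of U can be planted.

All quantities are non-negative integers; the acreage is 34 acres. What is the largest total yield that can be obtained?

K has the best ratio (10/2); taking only K gives at most 2×10 = 20 (stopped by the supply cap of 2).
Mixing does better — 2×K, 4×B, and 3×U: area 33 ≤ 34, yield 2·10 + 4·3 + 3·5 = 47.

47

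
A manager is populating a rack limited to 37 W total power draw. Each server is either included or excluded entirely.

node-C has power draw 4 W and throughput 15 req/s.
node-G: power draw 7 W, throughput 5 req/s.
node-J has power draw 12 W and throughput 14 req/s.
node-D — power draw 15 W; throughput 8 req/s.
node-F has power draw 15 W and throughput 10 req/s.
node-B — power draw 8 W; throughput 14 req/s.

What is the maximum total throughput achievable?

48

This is an integer program with binary decision variables.
Allowing fractional choices, the relaxed optimum would be about 52.0, but servers are indivisible.
node-C + node-G + node-J + node-B: power draw 4 + 7 + 12 + 8 = 31 ≤ 37, throughput 15 + 5 + 14 + 14 = 48.
node-C + node-G + node-F + node-B: power draw 4 + 7 + 15 + 8 = 34 ≤ 37, throughput 15 + 5 + 10 + 14 = 44.
Best is node-C, node-G, node-J, and node-B with total throughput 48.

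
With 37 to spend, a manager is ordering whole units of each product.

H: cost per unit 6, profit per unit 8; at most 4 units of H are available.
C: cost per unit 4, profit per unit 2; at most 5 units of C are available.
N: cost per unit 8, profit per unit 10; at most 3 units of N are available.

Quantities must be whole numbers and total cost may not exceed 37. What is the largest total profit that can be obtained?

46

2×H and 3×N: cost 36 ≤ 37, profit 2·8 + 3·10 = 46.
3×H and 2×N: cost 34 ≤ 37, profit 3·8 + 2·10 = 44.
Best is 46.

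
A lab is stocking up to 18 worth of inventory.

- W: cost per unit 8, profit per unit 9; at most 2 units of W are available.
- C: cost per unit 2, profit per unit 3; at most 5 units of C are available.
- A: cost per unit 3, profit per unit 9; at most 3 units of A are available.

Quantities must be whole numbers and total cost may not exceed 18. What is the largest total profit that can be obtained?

39

A has the best ratio (9/3); taking only A gives at most 3×9 = 27 (stopped by the supply cap of 3).
Mixing does better — 4×C and 3×A: cost 17 ≤ 18, profit 4·3 + 3·9 = 39.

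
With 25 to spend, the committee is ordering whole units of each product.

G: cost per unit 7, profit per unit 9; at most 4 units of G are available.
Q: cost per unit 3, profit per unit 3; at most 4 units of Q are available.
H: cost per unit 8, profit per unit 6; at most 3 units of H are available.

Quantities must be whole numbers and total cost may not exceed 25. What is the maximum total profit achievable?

30

This is a bounded integer knapsack.
Take 3×G and 1×Q: cost 24 ≤ 25, profit 3·9 + 1·3 = 30.
No other integer combination yields more.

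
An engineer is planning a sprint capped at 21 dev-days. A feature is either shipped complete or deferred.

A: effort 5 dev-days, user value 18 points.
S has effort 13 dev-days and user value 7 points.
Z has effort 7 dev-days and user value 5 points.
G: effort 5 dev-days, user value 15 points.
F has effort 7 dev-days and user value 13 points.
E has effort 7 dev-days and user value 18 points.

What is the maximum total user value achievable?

This is an integer program with binary decision variables.
Take A, G, and E: effort 5 + 5 + 7 = 17 ≤ 21, user value 18 + 15 + 18 = 51.
No other feasible combination does better.

51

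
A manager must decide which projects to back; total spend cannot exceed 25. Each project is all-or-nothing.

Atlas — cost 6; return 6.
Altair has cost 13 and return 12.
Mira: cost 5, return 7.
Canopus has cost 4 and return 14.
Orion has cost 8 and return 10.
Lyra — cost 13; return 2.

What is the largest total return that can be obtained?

37

This is an integer program with binary decision variables.
Take Atlas, Mira, Canopus, and Orion: cost 6 + 5 + 4 + 8 = 23 ≤ 25, return 6 + 7 + 14 + 10 = 37.
No other feasible combination does better.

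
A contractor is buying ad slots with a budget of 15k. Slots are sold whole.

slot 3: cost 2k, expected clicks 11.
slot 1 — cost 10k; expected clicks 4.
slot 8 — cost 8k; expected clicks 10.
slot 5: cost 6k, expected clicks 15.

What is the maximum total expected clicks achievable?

26

Take slot 3 and slot 5: cost 2 + 6 = 8 ≤ 15, expected clicks 11 + 15 = 26.
No other feasible combination does better.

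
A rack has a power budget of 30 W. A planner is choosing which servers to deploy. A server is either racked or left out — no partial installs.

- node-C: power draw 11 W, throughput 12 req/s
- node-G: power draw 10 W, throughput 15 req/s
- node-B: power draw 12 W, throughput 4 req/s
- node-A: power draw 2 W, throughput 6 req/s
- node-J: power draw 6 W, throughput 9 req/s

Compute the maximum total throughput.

Treat it as a binary knapsack problem.
Take node-C, node-G, node-A, and node-J: power draw 11 + 10 + 2 + 6 = 29 ≤ 30, throughput 12 + 15 + 6 + 9 = 42.
No other feasible combination does better.

42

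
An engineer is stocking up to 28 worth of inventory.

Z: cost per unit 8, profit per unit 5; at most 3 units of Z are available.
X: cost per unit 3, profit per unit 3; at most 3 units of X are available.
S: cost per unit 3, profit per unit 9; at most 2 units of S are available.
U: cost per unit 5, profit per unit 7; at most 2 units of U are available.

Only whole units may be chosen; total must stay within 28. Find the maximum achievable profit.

S has the best ratio (9/3); taking only S gives at most 2×9 = 18 (stopped by the supply cap of 2).
Mixing does better — 3×X, 2×S, and 2×U: cost 25 ≤ 28, profit 3·3 + 2·9 + 2·7 = 41.

41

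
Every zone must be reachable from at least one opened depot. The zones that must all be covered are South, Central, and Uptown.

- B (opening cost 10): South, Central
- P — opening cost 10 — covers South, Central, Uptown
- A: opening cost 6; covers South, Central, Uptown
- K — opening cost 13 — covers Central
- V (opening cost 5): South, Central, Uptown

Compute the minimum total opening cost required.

V alone covers South, Central, Uptown — every zone.
Total opening cost: 5.

5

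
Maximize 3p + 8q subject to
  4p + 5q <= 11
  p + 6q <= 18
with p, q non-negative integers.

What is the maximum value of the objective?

The continuous relaxation peaks at (0, 2.2) with value 17.60; rounding to a feasible lattice point costs some objective.
(p,q)=(0,2): 4·0+5·2=10≤11, 1·0+6·2=12≤18, objective 16.
(p,q)=(1,1): 4·1+5·1=9≤11, 1·1+6·1=7≤18, objective 11.
(p,q)=(0,1): 4·0+5·1=5≤11, 1·0+6·1=6≤18, objective 8.
The best lattice point is (0,2), giving 16.

16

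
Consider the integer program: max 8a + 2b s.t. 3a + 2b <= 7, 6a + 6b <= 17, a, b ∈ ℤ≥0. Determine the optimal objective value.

16

The continuous relaxation peaks at (2.33, 0) with value 18.67; rounding to a feasible lattice point costs some objective.
(a,b)=(2,0): 3·2+2·0=6≤7, 6·2+6·0=12≤17, objective 16.
(a,b)=(1,1): 3·1+2·1=5≤7, 6·1+6·1=12≤17, objective 10.
(a,b)=(1,0): 3·1+2·0=3≤7, 6·1+6·0=6≤17, objective 8.
Maximum is 16 at (a,b)=(2,0).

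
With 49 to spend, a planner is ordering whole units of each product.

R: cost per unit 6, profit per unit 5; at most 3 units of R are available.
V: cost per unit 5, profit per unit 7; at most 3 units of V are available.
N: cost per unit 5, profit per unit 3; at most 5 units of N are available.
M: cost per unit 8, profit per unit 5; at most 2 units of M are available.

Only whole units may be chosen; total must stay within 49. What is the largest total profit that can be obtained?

This is a bounded integer knapsack.
3×R, 3×V, and 2×M: cost 49 ≤ 49, profit 3·5 + 3·7 + 2·5 = 46.
3×R, 3×V, and 3×N: cost 48 ≤ 49, profit 3·5 + 3·7 + 3·3 = 45.
Best is 46.

46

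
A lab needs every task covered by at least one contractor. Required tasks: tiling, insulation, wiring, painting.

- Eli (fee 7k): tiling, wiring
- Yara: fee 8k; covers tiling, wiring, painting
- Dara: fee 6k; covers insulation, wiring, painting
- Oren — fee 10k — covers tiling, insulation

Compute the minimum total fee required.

13

Choose Eli and Dara: together they cover tiling, insulation, wiring, painting — every task.
Total fee: 7 + 6 = 13.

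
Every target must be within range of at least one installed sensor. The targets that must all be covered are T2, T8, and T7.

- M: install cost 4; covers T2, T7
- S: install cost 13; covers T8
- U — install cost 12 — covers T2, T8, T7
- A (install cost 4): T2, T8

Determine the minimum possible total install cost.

Choose M and A: together they cover T2, T8, T7 — every target.
Total install cost: 4 + 4 = 8.
No cover costs less than 8.

8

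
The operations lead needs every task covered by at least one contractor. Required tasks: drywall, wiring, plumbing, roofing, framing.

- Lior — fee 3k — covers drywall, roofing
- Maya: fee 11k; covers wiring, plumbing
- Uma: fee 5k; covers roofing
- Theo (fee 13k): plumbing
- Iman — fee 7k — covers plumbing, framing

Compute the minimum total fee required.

Choose Lior, Maya, and Iman: together they cover drywall, wiring, plumbing, roofing, framing — every task.
Total fee: 3 + 11 + 7 = 21.
No cover costs less than 21.

21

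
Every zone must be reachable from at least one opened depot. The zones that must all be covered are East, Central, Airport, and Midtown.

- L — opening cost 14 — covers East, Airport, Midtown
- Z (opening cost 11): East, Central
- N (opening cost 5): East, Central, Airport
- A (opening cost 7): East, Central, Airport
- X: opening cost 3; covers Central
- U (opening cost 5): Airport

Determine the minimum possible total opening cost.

17

The greedy cost-per-new-zone heuristic would pick N and L for 19, but a cheaper cover exists.
Choose L and X: together they cover East, Central, Airport, Midtown — every zone.
Total opening cost: 14 + 3 = 17.
No cover costs less than 17.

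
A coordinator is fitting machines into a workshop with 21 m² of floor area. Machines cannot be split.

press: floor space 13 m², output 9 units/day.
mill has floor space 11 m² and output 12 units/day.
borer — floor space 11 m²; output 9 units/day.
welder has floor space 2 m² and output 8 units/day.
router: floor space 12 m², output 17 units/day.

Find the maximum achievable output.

25

Treat it as a binary knapsack problem.
welder + router: floor space 2 + 12 = 14 ≤ 21, output 8 + 17 = 25.
mill + welder: floor space 11 + 2 = 13 ≤ 21, output 12 + 8 = 20.
Best is welder and router with total output 25.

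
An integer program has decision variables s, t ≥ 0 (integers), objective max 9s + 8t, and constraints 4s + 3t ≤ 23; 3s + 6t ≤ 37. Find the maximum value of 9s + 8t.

58

The continuous relaxation peaks at (1.8, 5.27) with value 58.33; rounding to a feasible lattice point costs some objective.
(s,t)=(2,5): 4·2+3·5=23≤23, 3·2+6·5=36≤37, objective 58.
(s,t)=(2,4): 4·2+3·4=20≤23, 3·2+6·4=30≤37, objective 50.
The best lattice point is (2,5), giving 58.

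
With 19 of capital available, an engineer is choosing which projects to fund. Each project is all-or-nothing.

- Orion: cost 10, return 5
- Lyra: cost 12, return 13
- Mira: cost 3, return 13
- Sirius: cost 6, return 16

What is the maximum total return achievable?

34

Treat it as a binary knapsack problem.
Allowing fractional choices, the relaxed optimum would be about 39.8, but projects are indivisible.
Lyra + Sirius: cost 12 + 6 = 18 ≤ 19, return 13 + 16 = 29.
Mira + Sirius: cost 3 + 6 = 9 ≤ 19, return 13 + 16 = 29.
Orion + Mira + Sirius: cost 10 + 3 + 6 = 19 ≤ 19, return 5 + 13 + 16 = 34.
Best is Orion, Mira, and Sirius with total return 34.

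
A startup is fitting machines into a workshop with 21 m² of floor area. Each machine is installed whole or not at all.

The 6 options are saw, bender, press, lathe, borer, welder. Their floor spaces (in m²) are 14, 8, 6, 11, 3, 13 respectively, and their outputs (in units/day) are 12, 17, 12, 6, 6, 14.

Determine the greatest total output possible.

bender + press: floor space 8 + 6 = 14 ≤ 21, output 17 + 12 = 29.
bender + welder: floor space 8 + 13 = 21 ≤ 21, output 17 + 14 = 31.
bender + press + borer: floor space 8 + 6 + 3 = 17 ≤ 21, output 17 + 12 + 6 = 35.
Best is bender, press, and borer with total output 35.

35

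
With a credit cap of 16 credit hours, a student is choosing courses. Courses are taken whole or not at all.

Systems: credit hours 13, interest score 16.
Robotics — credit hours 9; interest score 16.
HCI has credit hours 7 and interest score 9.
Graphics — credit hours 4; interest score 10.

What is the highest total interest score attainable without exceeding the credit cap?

Allowing fractional choices, the relaxed optimum would be about 29.9, but courses are indivisible.
HCI + Graphics: credit hours 7 + 4 = 11 ≤ 16, interest score 9 + 10 = 19.
Robotics + Graphics: credit hours 9 + 4 = 13 ≤ 16, interest score 16 + 10 = 26.
Robotics + HCI: credit hours 9 + 7 = 16 ≤ 16, interest score 16 + 9 = 25.
Best is Robotics and Graphics with total interest score 26.

26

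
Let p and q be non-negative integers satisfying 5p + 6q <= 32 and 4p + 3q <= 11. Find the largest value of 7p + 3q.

17

The continuous relaxation peaks at (2.75, 0) with value 19.25; rounding to a feasible lattice point costs some objective.
(p,q)=(2,1): 5·2+6·1=16≤32, 4·2+3·1=11≤11, objective 17.
(p,q)=(2,0): 5·2+6·0=10≤32, 4·2+3·0=8≤11, objective 14.
The best lattice point is (2,1), giving 17.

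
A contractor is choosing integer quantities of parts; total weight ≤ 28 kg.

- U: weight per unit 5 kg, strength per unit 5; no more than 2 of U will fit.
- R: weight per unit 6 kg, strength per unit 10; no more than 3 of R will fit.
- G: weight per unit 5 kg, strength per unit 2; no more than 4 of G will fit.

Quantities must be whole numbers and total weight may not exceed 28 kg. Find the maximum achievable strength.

R has the best ratio (10/6); taking only R gives at most 3×10 = 30 (stopped by the supply cap of 3).
Mixing does better — 2×U and 3×R: weight 28 ≤ 28, strength 2·5 + 3·10 = 40.

40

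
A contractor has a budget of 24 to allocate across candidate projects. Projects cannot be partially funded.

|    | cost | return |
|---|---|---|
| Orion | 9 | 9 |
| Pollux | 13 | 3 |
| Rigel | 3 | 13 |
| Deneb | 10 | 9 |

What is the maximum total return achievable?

31

Orion + Rigel: cost 9 + 3 = 12 ≤ 24, return 9 + 13 = 22.
Rigel + Deneb: cost 3 + 10 = 13 ≤ 24, return 13 + 9 = 22.
Orion + Rigel + Deneb: cost 9 + 3 + 10 = 22 ≤ 24, return 9 + 13 + 9 = 31.
Best is Orion, Rigel, and Deneb with total return 31.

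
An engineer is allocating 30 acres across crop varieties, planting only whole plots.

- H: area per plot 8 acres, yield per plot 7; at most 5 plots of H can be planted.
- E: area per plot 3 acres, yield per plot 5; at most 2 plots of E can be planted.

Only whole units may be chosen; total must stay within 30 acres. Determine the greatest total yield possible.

31

E has the best ratio (5/3); taking only E gives at most 2×5 = 10 (stopped by the supply cap of 2).
Mixing does better — 3×H and 2×E: area 30 ≤ 30, yield 3·7 + 2·5 = 31.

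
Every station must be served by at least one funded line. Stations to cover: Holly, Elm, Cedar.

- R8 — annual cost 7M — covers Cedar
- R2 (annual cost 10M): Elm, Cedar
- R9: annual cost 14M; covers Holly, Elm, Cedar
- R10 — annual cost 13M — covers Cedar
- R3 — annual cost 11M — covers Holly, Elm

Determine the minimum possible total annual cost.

14

R9 alone covers Holly, Elm, Cedar — every station.
Total annual cost: 14.
No cover costs less than 14.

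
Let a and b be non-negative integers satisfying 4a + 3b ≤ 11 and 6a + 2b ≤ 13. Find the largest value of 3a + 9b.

27

Relaxing integrality, the LP optimum is 33.00 at (a,b) = (0, 3.67), which is not an integer point.
(a,b)=(0,3): 4·0+3·3=9≤11, 6·0+2·3=6≤13, objective 27.
(a,b)=(1,2): 4·1+3·2=10≤11, 6·1+2·2=10≤13, objective 21.
(a,b)=(0,2): 4·0+3·2=6≤11, 6·0+2·2=4≤13, objective 18.
No feasible integer point exceeds 27.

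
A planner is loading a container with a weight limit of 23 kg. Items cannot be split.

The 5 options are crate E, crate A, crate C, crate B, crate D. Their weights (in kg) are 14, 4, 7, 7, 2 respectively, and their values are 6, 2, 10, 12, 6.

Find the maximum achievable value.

Take crate A, crate C, crate B, and crate D: weight 4 + 7 + 7 + 2 = 20 ≤ 23, value 2 + 10 + 12 + 6 = 30.
No other feasible combination does better.

30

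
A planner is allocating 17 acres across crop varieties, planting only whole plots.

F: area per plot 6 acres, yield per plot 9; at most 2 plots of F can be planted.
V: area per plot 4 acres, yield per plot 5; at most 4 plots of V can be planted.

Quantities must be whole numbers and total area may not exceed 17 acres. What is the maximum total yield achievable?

Take 2×F and 1×V: area 16 ≤ 17, yield 2·9 + 1·5 = 23.
F has the best ratio (9/6) and is taken to its limit of 2; remaining capacity is filled optimally with the others.

23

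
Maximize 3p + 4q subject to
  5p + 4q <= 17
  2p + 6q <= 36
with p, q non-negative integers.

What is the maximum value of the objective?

16

(p,q)=(0,4) is feasible, giving 16.
(p,q)=(1,3) is feasible, giving 15.
(p,q)=(0,3) is feasible, giving 12.
No feasible integer point exceeds 16.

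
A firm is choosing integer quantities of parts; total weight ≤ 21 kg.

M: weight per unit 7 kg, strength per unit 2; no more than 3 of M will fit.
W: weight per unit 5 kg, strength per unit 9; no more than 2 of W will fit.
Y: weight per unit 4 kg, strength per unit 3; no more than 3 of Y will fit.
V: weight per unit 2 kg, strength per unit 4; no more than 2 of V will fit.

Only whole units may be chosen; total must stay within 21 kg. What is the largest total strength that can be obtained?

This is a bounded integer knapsack.
Take 2×W, 1×Y, and 2×V: weight 18 ≤ 21, strength 2·9 + 1·3 + 2·4 = 29.
V has the best ratio (4/2) and is taken to its limit of 2; remaining capacity is filled optimally with the others.

29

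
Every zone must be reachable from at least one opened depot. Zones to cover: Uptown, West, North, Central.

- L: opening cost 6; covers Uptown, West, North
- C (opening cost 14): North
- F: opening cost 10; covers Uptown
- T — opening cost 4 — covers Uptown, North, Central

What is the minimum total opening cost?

Choose L and T: together they cover Uptown, West, North, Central — every zone.
Total opening cost: 6 + 4 = 10.
No cover costs less than 10.

10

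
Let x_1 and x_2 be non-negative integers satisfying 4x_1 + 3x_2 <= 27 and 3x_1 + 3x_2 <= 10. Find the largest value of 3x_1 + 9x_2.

Relaxing integrality, the LP optimum is 30.00 at (x_1,x_2) = (0, 3.33), which is not an integer point.
(x_1,x_2)=(0,3) is feasible, giving 27.
(x_1,x_2)=(1,2) is feasible, giving 21.
The best lattice point is (0,3), giving 27.

27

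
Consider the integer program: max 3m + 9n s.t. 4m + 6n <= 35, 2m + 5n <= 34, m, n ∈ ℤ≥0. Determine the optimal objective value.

48

(m,n)=(1,5) is feasible, giving 48.
(m,n)=(0,5) is feasible, giving 45.
(m,n)=(2,4) is feasible, giving 42.
No feasible integer point exceeds 48.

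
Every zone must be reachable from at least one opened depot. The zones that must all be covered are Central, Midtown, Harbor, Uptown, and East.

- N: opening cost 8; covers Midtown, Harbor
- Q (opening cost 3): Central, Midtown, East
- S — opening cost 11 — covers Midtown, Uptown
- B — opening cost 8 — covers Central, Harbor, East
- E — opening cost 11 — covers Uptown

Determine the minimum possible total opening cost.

19

The greedy cost-per-new-zone heuristic would pick Q, N, and S for 22, but a cheaper cover exists.
Choose S and B: together they cover Central, Midtown, Harbor, Uptown, East — every zone.
Total opening cost: 11 + 8 = 19.
No cover costs less than 19.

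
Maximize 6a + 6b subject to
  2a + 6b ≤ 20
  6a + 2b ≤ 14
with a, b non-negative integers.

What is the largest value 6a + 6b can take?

24

(a,b)=(1,3): 2·1+6·3=20≤20, 6·1+2·3=12≤14, objective 24.
(a,b)=(1,2): 2·1+6·2=14≤20, 6·1+2·2=10≤14, objective 18.
(a,b)=(2,1): 2·2+6·1=10≤20, 6·2+2·1=14≤14, objective 18.
No feasible integer point exceeds 24.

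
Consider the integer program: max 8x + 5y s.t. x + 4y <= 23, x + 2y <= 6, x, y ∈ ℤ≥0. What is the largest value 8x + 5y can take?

(x,y)=(6,0): 1·6+4·0=6≤23, 1·6+2·0=6≤6, objective 48.
(x,y)=(5,0): 1·5+4·0=5≤23, 1·5+2·0=5≤6, objective 40.
The best lattice point is (6,0), giving 48.

48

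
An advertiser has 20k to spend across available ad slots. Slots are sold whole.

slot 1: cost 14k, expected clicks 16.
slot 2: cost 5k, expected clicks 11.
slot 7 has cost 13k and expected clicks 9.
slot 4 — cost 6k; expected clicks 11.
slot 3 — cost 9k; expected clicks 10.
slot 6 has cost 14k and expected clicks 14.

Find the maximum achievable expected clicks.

32

slot 1 + slot 2: cost 14 + 5 = 19 ≤ 20, expected clicks 16 + 11 = 27.
slot 1 + slot 4: cost 14 + 6 = 20 ≤ 20, expected clicks 16 + 11 = 27.
slot 2 + slot 4 + slot 3: cost 5 + 6 + 9 = 20 ≤ 20, expected clicks 11 + 11 + 10 = 32.
Best is slot 2, slot 4, and slot 3 with total expected clicks 32.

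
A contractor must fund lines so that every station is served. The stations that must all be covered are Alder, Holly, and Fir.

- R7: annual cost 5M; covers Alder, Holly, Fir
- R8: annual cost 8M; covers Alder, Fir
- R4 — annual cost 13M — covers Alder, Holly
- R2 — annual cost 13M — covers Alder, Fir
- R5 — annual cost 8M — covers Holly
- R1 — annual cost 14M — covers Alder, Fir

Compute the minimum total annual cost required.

This is an integer covering problem.
R7 alone covers Alder, Holly, Fir — every station.
Total annual cost: 5.
No cover costs less than 5.

5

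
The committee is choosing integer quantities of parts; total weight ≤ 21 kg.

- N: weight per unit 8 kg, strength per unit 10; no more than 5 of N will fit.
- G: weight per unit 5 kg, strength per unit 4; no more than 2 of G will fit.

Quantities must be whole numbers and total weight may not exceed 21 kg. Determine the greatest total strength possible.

This is a bounded integer knapsack.
Take 2×N and 1×G: weight 21 ≤ 21, strength 2·10 + 1·4 = 24.
No other integer combination yields more.

24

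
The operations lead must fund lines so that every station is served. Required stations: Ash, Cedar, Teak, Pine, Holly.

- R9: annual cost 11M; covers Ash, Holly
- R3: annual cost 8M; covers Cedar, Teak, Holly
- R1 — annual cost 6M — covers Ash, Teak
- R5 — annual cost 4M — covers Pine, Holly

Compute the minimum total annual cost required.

18

Choose R3, R1, and R5: together they cover Ash, Cedar, Teak, Pine, Holly — every station.
Total annual cost: 8 + 6 + 4 = 18.
No cover costs less than 18.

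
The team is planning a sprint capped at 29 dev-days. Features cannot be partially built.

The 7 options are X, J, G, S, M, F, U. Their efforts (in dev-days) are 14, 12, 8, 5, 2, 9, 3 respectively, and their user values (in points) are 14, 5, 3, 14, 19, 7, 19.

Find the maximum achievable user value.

Allowing fractional choices, the relaxed optimum would be about 69.9, but features are indivisible.
G + S + M + F + U: effort 8 + 5 + 2 + 9 + 3 = 27 ≤ 29, user value 3 + 14 + 19 + 7 + 19 = 62.
X + S + M + U: effort 14 + 5 + 2 + 3 = 24 ≤ 29, user value 14 + 14 + 19 + 19 = 66.
Best is X, S, M, and U with total user value 66.

66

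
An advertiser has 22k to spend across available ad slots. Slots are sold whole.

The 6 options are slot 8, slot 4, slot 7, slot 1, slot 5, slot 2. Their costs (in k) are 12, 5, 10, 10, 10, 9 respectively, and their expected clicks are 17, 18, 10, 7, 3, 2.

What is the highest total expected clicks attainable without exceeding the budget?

Take slot 8 and slot 4: cost 12 + 5 = 17 ≤ 22, expected clicks 17 + 18 = 35.
No other feasible combination does better.

35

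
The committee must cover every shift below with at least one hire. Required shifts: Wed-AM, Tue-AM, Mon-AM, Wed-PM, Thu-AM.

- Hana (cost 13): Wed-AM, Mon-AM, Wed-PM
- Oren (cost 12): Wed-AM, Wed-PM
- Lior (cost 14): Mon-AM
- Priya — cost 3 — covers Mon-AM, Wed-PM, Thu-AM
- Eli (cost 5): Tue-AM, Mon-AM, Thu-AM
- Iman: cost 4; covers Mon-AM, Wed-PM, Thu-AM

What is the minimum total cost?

Choose Oren and Eli: together they cover Wed-AM, Tue-AM, Mon-AM, Wed-PM, Thu-AM — every shift.
Total cost: 12 + 5 = 17.

17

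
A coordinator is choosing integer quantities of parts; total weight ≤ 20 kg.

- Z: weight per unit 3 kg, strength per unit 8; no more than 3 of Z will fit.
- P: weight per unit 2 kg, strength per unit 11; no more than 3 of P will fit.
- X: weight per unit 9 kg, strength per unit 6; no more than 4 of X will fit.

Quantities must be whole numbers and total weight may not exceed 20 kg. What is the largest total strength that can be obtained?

57

This is a bounded integer knapsack.
P has the best ratio (11/2); taking only P gives at most 3×11 = 33 (stopped by the supply cap of 3).
Mixing does better — 3×Z and 3×P: weight 15 ≤ 20, strength 3·8 + 3·11 = 57.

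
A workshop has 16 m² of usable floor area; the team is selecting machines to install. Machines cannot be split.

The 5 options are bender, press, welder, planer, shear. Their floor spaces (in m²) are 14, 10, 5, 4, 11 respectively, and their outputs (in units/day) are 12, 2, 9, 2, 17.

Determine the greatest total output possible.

This is an integer program with binary decision variables.
shear: floor space 11 ≤ 16, output 17.
planer + shear: floor space 4 + 11 = 15 ≤ 16, output 2 + 17 = 19.
welder + shear: floor space 5 + 11 = 16 ≤ 16, output 9 + 17 = 26.
Best is welder and shear with total output 26.

26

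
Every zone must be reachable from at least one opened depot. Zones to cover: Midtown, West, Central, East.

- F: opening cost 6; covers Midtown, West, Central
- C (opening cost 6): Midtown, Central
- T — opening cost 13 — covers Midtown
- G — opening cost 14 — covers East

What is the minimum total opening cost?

20

Choose F and G: together they cover Midtown, West, Central, East — every zone.
Total opening cost: 6 + 14 = 20.
No cover costs less than 20.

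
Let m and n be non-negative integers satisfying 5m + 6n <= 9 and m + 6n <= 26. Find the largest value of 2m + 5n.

5

Relaxing integrality, the LP optimum is 7.50 at (m,n) = (0, 1.5), which is not an integer point.
(m,n)=(0,1): 5·0+6·1=6≤9, 1·0+6·1=6≤26, objective 5.
(m,n)=(1,0): 5·1+6·0=5≤9, 1·1+6·0=1≤26, objective 2.
(m,n)=(0,0): 5·0+6·0=0≤9, 1·0+6·0=0≤26, objective 0.
Maximum is 5 at (m,n)=(0,1).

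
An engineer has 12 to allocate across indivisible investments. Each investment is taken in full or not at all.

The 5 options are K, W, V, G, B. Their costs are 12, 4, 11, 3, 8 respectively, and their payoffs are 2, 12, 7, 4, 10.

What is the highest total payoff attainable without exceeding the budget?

22

W + G: cost 4 + 3 = 7 ≤ 12, payoff 12 + 4 = 16.
W + B: cost 4 + 8 = 12 ≤ 12, payoff 12 + 10 = 22.
Best is W and B with total payoff 22.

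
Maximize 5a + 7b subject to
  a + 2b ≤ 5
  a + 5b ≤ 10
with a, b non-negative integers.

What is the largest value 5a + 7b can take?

(a,b)=(5,0): 1·5+2·0=5≤5, 1·5+5·0=5≤10, objective 25.
(a,b)=(4,0): 1·4+2·0=4≤5, 1·4+5·0=4≤10, objective 20.
No feasible integer point exceeds 25.

25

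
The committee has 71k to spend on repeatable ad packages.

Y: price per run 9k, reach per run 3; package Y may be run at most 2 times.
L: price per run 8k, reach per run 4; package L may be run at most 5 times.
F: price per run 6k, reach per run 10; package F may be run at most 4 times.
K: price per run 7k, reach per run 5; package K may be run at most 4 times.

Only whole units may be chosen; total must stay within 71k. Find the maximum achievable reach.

68

2×L, 4×F, and 4×K: price 68 ≤ 71, reach 2·4 + 4·10 + 4·5 = 68.
3×L, 4×F, and 3×K: price 69 ≤ 71, reach 3·4 + 4·10 + 3·5 = 67.
Best is 68.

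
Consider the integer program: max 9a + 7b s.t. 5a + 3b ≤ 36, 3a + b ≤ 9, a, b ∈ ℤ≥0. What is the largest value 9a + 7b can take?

(a,b)=(0,9): 5·0+3·9=27≤36, 3·0+1·9=9≤9, objective 63.
(a,b)=(0,8): 5·0+3·8=24≤36, 3·0+1·8=8≤9, objective 56.
No feasible integer point exceeds 63.

63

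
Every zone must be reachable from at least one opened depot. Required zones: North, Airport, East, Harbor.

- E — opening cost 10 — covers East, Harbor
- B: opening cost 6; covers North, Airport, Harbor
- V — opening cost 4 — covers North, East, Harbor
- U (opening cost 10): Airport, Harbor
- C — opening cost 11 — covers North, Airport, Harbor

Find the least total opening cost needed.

10

Choose B and V: together they cover North, Airport, East, Harbor — every zone.
Total opening cost: 6 + 4 = 10.
No cover costs less than 10.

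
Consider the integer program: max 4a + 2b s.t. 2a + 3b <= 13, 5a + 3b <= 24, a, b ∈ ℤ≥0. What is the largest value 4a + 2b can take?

18

(a,b)=(4,1) is feasible, giving 18.
(a,b)=(4,0) is feasible, giving 16.
(a,b)=(3,2) is feasible, giving 16.
The best lattice point is (4,1), giving 18.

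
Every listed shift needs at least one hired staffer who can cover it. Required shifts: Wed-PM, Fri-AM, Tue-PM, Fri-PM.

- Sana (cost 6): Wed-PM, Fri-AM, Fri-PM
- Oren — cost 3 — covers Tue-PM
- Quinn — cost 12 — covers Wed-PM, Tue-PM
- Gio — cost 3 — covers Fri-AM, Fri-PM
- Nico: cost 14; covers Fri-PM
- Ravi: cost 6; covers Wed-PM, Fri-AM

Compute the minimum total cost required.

9

The greedy cost-per-new-shift heuristic would pick Gio, Oren, and Sana for 12, but a cheaper cover exists.
Choose Sana and Oren: together they cover Wed-PM, Fri-AM, Tue-PM, Fri-PM — every shift.
Total cost: 6 + 3 = 9.
No cover costs less than 9.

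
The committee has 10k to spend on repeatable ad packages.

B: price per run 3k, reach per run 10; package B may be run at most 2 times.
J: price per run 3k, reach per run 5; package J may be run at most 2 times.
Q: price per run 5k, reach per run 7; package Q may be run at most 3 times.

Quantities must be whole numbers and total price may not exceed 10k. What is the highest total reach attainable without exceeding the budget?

B has the best ratio (10/3); taking only B gives at most 2×10 = 20 (stopped by the supply cap of 2).
Mixing does better — 2×B and 1×J: price 9 ≤ 10, reach 2·10 + 1·5 = 25.

25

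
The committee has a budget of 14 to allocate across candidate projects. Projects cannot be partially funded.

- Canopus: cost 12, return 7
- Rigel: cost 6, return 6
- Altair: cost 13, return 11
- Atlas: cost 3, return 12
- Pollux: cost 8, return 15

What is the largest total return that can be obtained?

27

Rigel + Atlas: cost 6 + 3 = 9 ≤ 14, return 6 + 12 = 18.
Atlas + Pollux: cost 3 + 8 = 11 ≤ 14, return 12 + 15 = 27.
Rigel + Pollux: cost 6 + 8 = 14 ≤ 14, return 6 + 15 = 21.
Best is Atlas and Pollux with total return 27.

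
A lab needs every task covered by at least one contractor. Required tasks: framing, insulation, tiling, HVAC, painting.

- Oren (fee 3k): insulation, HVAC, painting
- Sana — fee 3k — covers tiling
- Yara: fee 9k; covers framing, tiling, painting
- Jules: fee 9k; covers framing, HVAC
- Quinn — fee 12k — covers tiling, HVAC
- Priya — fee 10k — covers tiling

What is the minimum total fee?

Choose Oren and Yara: together they cover framing, insulation, tiling, HVAC, painting — every task.
Total fee: 3 + 9 = 12.

12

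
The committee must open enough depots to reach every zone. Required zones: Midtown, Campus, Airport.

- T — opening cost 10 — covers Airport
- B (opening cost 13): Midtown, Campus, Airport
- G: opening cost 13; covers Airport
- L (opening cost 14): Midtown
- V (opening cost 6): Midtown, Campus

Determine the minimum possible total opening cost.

13

The greedy cost-per-new-zone heuristic would pick V and T for 16, but a cheaper cover exists.
B alone covers Midtown, Campus, Airport — every zone.
Total opening cost: 13.
No cover costs less than 13.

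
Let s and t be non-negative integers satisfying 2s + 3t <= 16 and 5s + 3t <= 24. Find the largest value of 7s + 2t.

Relaxing integrality, the LP optimum is 33.60 at (s,t) = (4.8, 0), which is not an integer point.
(s,t)=(4,1): 2·4+3·1=11≤16, 5·4+3·1=23≤24, objective 30.
(s,t)=(4,0): 2·4+3·0=8≤16, 5·4+3·0=20≤24, objective 28.
No feasible integer point exceeds 30.

30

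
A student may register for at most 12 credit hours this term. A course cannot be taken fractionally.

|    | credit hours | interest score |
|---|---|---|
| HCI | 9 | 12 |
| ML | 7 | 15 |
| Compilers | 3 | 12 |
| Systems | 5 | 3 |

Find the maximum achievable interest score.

27

Allowing fractional choices, the relaxed optimum would be about 29.7, but courses are indivisible.
HCI + Compilers: credit hours 9 + 3 = 12 ≤ 12, interest score 12 + 12 = 24.
ML + Compilers: credit hours 7 + 3 = 10 ≤ 12, interest score 15 + 12 = 27.
Best is ML and Compilers with total interest score 27.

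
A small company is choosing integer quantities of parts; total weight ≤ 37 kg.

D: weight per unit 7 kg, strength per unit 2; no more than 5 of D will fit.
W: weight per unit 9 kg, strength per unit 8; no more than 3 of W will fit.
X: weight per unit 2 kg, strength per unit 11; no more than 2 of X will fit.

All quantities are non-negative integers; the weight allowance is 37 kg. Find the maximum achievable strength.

2×D, 2×W, and 2×X: weight 36 ≤ 37, strength 2·2 + 2·8 + 2·11 = 42.
3×W and 2×X: weight 31 ≤ 37, strength 3·8 + 2·11 = 46.
Best is 46.

46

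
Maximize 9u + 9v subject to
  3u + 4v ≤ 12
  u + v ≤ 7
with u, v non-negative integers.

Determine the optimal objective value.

(u,v)=(4,0): 3·4+4·0=12≤12, 1·4+1·0=4≤7, objective 36.
(u,v)=(3,0): 3·3+4·0=9≤12, 1·3+1·0=3≤7, objective 27.
Maximum is 36 at (u,v)=(4,0).

36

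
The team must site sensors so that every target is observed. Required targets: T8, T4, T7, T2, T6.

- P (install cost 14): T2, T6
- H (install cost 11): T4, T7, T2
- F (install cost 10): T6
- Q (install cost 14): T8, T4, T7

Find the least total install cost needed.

28

Choose P and Q: together they cover T8, T4, T7, T2, T6 — every target.
Total install cost: 14 + 14 = 28.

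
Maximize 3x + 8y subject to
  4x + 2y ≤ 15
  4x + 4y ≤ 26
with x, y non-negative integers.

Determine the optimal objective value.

Relaxing integrality, the LP optimum is 52.00 at (x,y) = (0, 6.5), which is not an integer point.
(x,y)=(0,6): 4·0+2·6=12≤15, 4·0+4·6=24≤26, objective 48.
(x,y)=(1,5): 4·1+2·5=14≤15, 4·1+4·5=24≤26, objective 43.
Maximum is 48 at (x,y)=(0,6).

48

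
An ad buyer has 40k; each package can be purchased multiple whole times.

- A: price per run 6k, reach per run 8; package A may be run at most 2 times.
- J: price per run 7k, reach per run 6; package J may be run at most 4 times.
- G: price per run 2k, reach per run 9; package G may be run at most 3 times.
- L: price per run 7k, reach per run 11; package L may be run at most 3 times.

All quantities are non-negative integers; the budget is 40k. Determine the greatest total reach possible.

This is a bounded integer knapsack.
G has the best ratio (9/2); taking only G gives at most 3×9 = 27 (stopped by the supply cap of 3).
Mixing does better — 2×A, 3×G, and 3×L: price 39 ≤ 40, reach 2·8 + 3·9 + 3·11 = 76.

76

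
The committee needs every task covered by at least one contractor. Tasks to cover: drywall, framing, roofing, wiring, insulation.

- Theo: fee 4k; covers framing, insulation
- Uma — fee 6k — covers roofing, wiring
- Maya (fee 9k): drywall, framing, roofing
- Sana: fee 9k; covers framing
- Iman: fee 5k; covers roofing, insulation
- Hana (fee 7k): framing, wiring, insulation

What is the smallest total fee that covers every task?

The greedy cost-per-new-task heuristic would pick Theo, Uma, and Maya for 19, but a cheaper cover exists.
Choose Maya and Hana: together they cover drywall, framing, roofing, wiring, insulation — every task.
Total fee: 9 + 7 = 16.
No cover costs less than 16.

16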